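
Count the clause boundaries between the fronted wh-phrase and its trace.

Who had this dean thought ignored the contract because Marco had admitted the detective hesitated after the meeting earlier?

"who" is extracted from the subject of "ignored".
Boundaries crossed, outermost first: [Ø] — 1 in total.

1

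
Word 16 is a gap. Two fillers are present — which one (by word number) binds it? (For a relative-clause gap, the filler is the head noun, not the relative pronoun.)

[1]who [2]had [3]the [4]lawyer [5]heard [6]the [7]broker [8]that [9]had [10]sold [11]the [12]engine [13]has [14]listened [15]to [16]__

The marked gap is the object of the preposition "to" of "listened".
Its filler is the fronted wh-phrase "who", at word 1.
(The other dependency links word 7 to a gap after word 8.)

1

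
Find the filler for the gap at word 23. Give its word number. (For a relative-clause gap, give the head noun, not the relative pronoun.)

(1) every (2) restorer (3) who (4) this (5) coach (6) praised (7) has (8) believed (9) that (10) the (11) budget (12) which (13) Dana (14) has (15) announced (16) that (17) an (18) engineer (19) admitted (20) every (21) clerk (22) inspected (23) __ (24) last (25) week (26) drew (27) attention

The gap at 23 is the object of "inspected", inside a relative clause.
The relative pronoun is "which" (word 12); it is bound by the head noun immediately before it.
Its filler is the head noun "budget", at word 11.

11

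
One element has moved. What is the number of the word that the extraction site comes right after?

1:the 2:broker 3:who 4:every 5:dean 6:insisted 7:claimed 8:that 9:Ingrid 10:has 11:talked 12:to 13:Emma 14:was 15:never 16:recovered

6

The displaced element is "the broker" (word 2).
It is linked across 1 clause boundary (Ø).
It functions as the subject of "claimed", so the gap sits immediately after word 6 ("insisted").
Base order: Every dean insisted the broker claimed that Ingrid has talked to Emma.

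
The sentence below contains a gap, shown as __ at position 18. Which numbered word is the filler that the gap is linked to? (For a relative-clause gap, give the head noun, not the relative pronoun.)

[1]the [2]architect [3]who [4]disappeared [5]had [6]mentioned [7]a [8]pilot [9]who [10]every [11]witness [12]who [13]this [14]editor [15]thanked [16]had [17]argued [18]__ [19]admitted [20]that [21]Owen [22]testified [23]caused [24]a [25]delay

The gap at 18 is the subject of "admitted", inside a relative clause.
The relative pronoun is "who" (word 9); it is bound by the head noun immediately before it.
Its filler is the head noun "pilot", at word 8.

8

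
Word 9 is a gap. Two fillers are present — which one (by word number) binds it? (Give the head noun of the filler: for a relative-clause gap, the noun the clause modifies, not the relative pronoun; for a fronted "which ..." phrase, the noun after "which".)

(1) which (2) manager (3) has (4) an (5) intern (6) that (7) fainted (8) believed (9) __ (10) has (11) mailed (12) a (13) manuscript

2

The marked gap is the subject of "mailed".
Its filler is the fronted wh-phrase "which manager", at word 2.
(The other dependency links word 5 to a gap after word 6.)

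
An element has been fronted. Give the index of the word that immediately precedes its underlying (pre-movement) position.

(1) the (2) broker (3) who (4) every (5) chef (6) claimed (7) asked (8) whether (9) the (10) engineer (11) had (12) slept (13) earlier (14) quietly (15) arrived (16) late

The displaced element is "the broker" (word 2).
It is linked across 1 clause boundary (Ø).
It functions as the subject of "asked", so the gap sits immediately after word 6 ("claimed").
Base order: Every chef claimed that the broker asked whether the engineer had slept earlier quietly.

6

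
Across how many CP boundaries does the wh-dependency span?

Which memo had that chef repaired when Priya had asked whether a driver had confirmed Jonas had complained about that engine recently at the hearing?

0

"which memo" originates inside the matrix clause — no clause boundary is crossed.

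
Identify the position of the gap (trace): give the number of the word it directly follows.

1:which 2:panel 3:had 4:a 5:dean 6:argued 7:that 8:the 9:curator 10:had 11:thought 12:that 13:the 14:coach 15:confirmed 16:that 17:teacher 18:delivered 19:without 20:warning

18

The displaced element is "which panel" (word 2).
It is linked across 3 clause boundaries (that → that → Ø).
It functions as the direct object of "delivered", so the gap sits immediately after word 18 ("delivered").
Base order: A dean had argued that the curator had thought that the coach confirmed that teacher delivered which panel without warning.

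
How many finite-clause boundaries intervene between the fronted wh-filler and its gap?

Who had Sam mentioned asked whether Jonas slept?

"who" is extracted from the subject of "asked".
Boundaries crossed, outermost first: [Ø] — 1 in total.

1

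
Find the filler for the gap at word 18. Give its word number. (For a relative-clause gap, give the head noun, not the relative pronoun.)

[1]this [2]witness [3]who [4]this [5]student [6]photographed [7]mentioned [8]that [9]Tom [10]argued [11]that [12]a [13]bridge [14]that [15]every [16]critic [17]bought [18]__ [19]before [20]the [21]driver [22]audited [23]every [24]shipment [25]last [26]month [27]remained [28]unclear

The gap at 18 is the object of "bought", inside a relative clause.
The relative pronoun is "that" (word 14); it is bound by the head noun immediately before it.
Its filler is the head noun "bridge", at word 13.

13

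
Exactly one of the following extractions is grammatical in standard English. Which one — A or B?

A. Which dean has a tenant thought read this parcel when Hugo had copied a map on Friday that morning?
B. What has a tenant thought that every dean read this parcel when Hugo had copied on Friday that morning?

In B, the wh-phrase is extracted from inside an adjunct island (introduced by "when"), which blocks movement.
In A, the extraction path crosses only that-complement boundaries, which are transparent.
So A is grammatical.

A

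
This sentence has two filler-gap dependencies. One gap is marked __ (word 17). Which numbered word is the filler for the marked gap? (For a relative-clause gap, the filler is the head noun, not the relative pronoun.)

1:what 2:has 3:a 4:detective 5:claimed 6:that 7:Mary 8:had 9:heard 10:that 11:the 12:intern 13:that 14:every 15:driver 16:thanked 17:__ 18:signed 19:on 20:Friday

12

The marked gap is inside the relative clause, the direct object of "thanked".
Its filler is the head noun "intern" (via "that"), at word 12.
(The other dependency links word 1 to a gap after word 18.)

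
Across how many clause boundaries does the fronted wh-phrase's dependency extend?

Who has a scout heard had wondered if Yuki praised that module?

"who" is extracted from the subject of "wondered".
Boundaries crossed, outermost first: [Ø] — 1 in total.

1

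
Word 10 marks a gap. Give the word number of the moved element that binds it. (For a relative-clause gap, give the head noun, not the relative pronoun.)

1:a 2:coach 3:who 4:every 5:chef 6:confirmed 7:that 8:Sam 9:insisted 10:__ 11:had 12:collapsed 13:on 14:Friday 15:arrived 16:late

The gap at 10 is the subject of "collapsed", inside a relative clause.
The relative pronoun is "who" (word 3); it is bound by the head noun immediately before it.
Its filler is the head noun "coach", at word 2.

2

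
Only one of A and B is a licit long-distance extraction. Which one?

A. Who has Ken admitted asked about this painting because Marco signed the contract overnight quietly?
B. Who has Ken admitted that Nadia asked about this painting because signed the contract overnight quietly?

In B, the wh-phrase is extracted from inside an adjunct island (introduced by "because"), which blocks movement.
In A, the extraction path crosses only that-complement boundaries, which are transparent.
So A is grammatical.

A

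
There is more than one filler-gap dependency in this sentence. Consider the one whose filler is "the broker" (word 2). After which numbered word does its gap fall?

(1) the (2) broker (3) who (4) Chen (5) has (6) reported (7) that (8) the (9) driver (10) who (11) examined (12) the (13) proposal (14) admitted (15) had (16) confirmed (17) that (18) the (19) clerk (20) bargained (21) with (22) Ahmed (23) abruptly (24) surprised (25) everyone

14

The displaced element is "the broker" (word 2).
It is linked across 2 clause boundaries (that → Ø).
It functions as the subject of "confirmed", so the gap sits immediately after word 14 ("admitted").
Base order: Chen has reported that the driver who examined the proposal admitted that the broker had confirmed that the clerk bargained with Ahmed abruptly.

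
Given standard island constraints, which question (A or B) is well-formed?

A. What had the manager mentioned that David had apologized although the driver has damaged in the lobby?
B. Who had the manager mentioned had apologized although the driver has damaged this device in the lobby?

B

In A, the wh-phrase is extracted from inside an adjunct island (introduced by "although"), which blocks movement.
In B, the extraction path crosses only that-complement boundaries, which are transparent.
So B is grammatical.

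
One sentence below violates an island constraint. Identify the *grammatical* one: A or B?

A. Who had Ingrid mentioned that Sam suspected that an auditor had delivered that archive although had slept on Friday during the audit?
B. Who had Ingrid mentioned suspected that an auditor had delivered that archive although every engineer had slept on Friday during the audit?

In A, the wh-phrase is extracted from inside an adjunct island (introduced by "although"), which blocks movement.
In B, the extraction path crosses only that-complement boundaries, which are transparent.
So B is grammatical.

B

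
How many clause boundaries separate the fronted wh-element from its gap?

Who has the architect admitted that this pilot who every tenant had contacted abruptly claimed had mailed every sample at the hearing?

2

"who" is extracted from the subject of "mailed".
Boundaries crossed, outermost first: [that], [Ø] — 2 in total.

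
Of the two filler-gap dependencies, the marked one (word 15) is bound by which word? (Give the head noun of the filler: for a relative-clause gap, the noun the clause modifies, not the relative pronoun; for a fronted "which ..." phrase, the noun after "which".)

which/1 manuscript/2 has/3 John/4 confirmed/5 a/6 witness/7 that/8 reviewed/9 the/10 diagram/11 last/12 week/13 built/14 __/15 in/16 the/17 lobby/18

2

The marked gap is the direct object of "built".
Its filler is the fronted wh-phrase "which manuscript", at word 2.
(The other dependency links word 7 to a gap after word 8.)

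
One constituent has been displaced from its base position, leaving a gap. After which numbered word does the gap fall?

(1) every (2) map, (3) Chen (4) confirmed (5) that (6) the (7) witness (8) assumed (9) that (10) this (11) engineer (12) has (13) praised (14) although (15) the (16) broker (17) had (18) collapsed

13

The displaced element is "every map" (word 2).
It is linked across 2 clause boundaries (that → that).
It functions as the direct object of "praised", so the gap sits immediately after word 13 ("praised").
Base order: Chen confirmed that the witness assumed that this engineer has praised every map although the broker had collapsed.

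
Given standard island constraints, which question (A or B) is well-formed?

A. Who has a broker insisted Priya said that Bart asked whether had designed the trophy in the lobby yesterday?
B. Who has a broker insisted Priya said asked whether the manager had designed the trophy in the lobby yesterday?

In A, the wh-phrase is extracted from inside a wh-island (introduced by "whether"), which blocks movement.
In B, the extraction path crosses only that-complement boundaries, which are transparent.
So B is grammatical.

B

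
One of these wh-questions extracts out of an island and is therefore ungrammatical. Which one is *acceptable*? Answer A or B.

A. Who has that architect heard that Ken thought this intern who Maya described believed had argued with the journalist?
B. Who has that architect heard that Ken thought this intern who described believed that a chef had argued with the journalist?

In B, the wh-phrase is extracted from inside a complex-NP island (relative clause) (introduced by "who"), which blocks movement.
In A, the extraction path crosses only that-complement boundaries, which are transparent.
So A is grammatical.

A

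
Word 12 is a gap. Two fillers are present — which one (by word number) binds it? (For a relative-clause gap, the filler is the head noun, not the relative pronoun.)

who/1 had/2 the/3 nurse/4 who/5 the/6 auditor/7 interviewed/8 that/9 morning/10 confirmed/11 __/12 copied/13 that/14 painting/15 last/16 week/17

1

The marked gap is the subject of "copied".
Its filler is the fronted wh-phrase "who", at word 1.
(The other dependency links word 4 to a gap after word 8.)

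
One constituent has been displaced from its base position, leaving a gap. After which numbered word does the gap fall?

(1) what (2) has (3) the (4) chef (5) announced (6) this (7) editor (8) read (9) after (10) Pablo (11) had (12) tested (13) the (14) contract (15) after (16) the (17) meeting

8

The displaced element is "what" (word 1).
It is linked across 1 clause boundary (Ø).
It functions as the direct object of "read", so the gap sits immediately after word 8 ("read").
Base order: The chef has announced this editor read what after Pablo had tested the contract after the meeting.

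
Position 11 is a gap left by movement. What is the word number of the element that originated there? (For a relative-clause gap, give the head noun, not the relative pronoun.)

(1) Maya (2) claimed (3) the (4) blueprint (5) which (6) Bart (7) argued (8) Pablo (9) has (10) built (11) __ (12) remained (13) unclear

4

The gap at 11 is the object of "built", inside a relative clause.
The relative pronoun is "which" (word 5); it is bound by the head noun immediately before it.
Its filler is the head noun "blueprint", at word 4.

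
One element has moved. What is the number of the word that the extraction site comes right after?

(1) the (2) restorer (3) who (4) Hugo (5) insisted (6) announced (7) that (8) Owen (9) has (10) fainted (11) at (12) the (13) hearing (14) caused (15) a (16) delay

The displaced element is "the restorer" (word 2).
It is linked across 1 clause boundary (Ø).
It functions as the subject of "announced", so the gap sits immediately after word 5 ("insisted").
Base order: Hugo insisted that the restorer announced that Owen has fainted at the hearing.

5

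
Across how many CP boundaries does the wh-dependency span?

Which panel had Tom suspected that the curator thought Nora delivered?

2

"which panel" is extracted from the object of "delivered".
Boundaries crossed, outermost first: [that], [Ø] — 2 in total.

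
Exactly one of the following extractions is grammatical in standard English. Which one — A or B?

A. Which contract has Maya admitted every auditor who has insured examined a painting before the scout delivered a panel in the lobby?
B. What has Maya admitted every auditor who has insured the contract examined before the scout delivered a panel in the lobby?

In A, the wh-phrase is extracted from inside a complex-NP island (relative clause) (introduced by "who"), which blocks movement.
In B, the extraction path crosses only that-complement boundaries, which are transparent.
So B is grammatical.

B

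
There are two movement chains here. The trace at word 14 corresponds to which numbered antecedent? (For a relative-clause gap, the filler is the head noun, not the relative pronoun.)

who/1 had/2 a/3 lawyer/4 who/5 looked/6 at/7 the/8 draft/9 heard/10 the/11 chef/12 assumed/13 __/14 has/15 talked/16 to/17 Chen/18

The marked gap is the subject of "talked".
Its filler is the fronted wh-phrase "who", at word 1.
(The other dependency links word 4 to a gap after word 5.)

1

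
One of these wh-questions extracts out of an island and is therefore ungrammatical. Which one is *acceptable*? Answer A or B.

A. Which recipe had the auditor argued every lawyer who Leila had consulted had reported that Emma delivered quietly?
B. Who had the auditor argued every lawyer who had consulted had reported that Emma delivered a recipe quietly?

In B, the wh-phrase is extracted from inside a complex-NP island (relative clause) (introduced by "who"), which blocks movement.
In A, the extraction path crosses only that-complement boundaries, which are transparent.
So A is grammatical.

A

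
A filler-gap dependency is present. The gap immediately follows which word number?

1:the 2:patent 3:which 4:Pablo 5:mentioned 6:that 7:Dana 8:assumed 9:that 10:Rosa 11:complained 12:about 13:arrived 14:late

12

The displaced element is "the patent" (word 2).
It is linked across 2 clause boundaries (that → that).
It functions as the object of the preposition "about" of "complained", so the gap sits immediately after word 12 ("about").
Base order: Pablo mentioned that Dana assumed that Rosa complained about the patent.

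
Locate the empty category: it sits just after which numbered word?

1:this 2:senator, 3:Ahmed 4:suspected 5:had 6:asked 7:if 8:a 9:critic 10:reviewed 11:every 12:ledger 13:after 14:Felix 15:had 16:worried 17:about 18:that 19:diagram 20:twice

4

The displaced element is "this senator" (word 2).
It is linked across 1 clause boundary (Ø).
It functions as the subject of "asked", so the gap sits immediately after word 4 ("suspected").
Base order: Ahmed suspected this senator had asked if a critic reviewed every ledger after Felix had worried about that diagram twice.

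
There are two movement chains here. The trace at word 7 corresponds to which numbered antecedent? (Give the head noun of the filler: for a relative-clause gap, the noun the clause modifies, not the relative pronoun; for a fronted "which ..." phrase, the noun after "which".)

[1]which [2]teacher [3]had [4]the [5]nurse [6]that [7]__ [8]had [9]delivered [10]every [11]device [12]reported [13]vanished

5

The marked gap is inside the relative clause, the subject of "delivered".
Its filler is the head noun "nurse" (via "that"), at word 5.
(The other dependency links word 2 to a gap after word 12.)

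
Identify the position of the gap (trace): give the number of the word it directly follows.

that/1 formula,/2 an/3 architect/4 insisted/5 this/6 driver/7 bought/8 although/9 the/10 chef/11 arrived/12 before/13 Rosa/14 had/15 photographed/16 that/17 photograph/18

8

The displaced element is "that formula" (word 2).
It is linked across 1 clause boundary (Ø).
It functions as the direct object of "bought", so the gap sits immediately after word 8 ("bought").
Base order: An architect insisted this driver bought that formula although the chef arrived before Rosa had photographed that photograph.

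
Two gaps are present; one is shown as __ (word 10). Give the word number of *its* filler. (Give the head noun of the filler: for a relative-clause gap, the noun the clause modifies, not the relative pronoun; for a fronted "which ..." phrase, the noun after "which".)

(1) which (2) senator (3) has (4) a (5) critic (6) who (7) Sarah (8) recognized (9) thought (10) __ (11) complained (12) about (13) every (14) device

2

The marked gap is the subject of "complained".
Its filler is the fronted wh-phrase "which senator", at word 2.
(The other dependency links word 5 to a gap after word 8.)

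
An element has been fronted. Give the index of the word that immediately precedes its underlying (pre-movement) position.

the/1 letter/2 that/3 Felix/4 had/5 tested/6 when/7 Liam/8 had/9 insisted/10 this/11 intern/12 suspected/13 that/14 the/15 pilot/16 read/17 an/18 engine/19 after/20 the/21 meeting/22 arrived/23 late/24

The displaced element is "the letter" (word 2).
It functions as the direct object of "tested", so the gap sits immediately after word 6 ("tested").
Base order: Felix had tested the letter when Liam had insisted this intern suspected that the pilot read an engine after the meeting.

6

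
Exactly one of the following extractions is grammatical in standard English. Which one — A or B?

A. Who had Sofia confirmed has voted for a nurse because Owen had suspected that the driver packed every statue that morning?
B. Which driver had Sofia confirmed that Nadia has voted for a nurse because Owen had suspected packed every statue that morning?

A

In B, the wh-phrase is extracted from inside an adjunct island (introduced by "because"), which blocks movement.
In A, the extraction path crosses only that-complement boundaries, which are transparent.
So A is grammatical.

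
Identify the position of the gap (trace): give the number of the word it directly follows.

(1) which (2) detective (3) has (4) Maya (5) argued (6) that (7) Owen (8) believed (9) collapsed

The displaced element is "which detective" (word 2).
It is linked across 2 clause boundaries (that → Ø).
It functions as the subject of "collapsed", so the gap sits immediately after word 8 ("believed").
Base order: Maya has argued that Owen believed which detective collapsed.

8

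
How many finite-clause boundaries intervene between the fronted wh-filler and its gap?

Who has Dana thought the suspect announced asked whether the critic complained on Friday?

2

"who" is extracted from the subject of "asked".
Boundaries crossed, outermost first: [Ø], [Ø] — 2 in total.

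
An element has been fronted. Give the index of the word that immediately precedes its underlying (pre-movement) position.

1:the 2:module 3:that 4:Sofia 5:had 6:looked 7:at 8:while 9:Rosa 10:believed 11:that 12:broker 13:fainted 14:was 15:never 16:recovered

7

The displaced element is "the module" (word 2).
It functions as the object of the preposition "at" of "looked", so the gap sits immediately after word 7 ("at").
Base order: Sofia had looked at the module while Rosa believed that broker fainted.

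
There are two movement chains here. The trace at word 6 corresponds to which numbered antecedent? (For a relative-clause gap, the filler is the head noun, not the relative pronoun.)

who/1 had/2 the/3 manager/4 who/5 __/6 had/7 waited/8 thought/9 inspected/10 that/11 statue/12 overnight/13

4

The marked gap is inside the relative clause, the subject of "waited".
Its filler is the head noun "manager" (via "who"), at word 4.
(The other dependency links word 1 to a gap after word 9.)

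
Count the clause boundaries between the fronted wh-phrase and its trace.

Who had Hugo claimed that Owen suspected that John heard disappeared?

3

"who" is extracted from the subject of "disappeared".
Boundaries crossed, outermost first: [that], [that], [Ø] — 3 in total.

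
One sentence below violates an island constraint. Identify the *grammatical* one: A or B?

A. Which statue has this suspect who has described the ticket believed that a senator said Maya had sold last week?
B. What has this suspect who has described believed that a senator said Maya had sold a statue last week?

In B, the wh-phrase is extracted from inside a complex-NP island (relative clause) (introduced by "who"), which blocks movement.
In A, the extraction path crosses only that-complement boundaries, which are transparent.
So A is grammatical.

A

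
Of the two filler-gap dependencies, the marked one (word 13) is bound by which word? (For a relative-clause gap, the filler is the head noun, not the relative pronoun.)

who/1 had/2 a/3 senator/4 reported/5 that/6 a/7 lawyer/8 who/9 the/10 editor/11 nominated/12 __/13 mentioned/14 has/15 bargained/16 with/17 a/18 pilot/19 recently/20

The marked gap is inside the relative clause, the direct object of "nominated".
Its filler is the head noun "lawyer" (via "who"), at word 8.
(The other dependency links word 1 to a gap after word 14.)

8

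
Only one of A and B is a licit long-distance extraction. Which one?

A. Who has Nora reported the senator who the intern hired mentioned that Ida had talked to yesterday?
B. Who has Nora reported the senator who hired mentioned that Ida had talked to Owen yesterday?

A

In B, the wh-phrase is extracted from inside a complex-NP island (relative clause) (introduced by "who"), which blocks movement.
In A, the extraction path crosses only that-complement boundaries, which are transparent.
So A is grammatical.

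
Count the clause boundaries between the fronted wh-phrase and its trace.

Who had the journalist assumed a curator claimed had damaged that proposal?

"who" is extracted from the subject of "damaged".
Boundaries crossed, outermost first: [Ø], [Ø] — 2 in total.

2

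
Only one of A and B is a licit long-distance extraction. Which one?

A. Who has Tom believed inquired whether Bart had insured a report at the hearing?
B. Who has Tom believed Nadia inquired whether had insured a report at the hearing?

A

In B, the wh-phrase is extracted from inside a wh-island (introduced by "whether"), which blocks movement.
In A, the extraction path crosses only that-complement boundaries, which are transparent.
So A is grammatical.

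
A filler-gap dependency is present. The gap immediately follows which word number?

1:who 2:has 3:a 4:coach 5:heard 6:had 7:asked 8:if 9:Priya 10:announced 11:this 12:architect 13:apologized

5

The displaced element is "who" (word 1).
It is linked across 1 clause boundary (Ø).
It functions as the subject of "asked", so the gap sits immediately after word 5 ("heard").
Base order: A coach has heard that who had asked if Priya announced this architect apologized.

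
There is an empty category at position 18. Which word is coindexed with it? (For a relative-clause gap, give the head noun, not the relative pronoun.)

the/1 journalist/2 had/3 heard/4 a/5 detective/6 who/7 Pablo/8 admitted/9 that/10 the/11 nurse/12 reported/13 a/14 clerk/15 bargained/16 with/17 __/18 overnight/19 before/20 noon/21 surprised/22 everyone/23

6

The gap at 18 is the prepositional object of "bargained", inside a relative clause.
The relative pronoun is "who" (word 7); it is bound by the head noun immediately before it.
Its filler is the head noun "detective", at word 6.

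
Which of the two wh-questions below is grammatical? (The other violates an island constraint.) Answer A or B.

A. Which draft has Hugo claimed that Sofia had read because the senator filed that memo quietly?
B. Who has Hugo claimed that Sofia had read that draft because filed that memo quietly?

In B, the wh-phrase is extracted from inside an adjunct island (introduced by "because"), which blocks movement.
In A, the extraction path crosses only that-complement boundaries, which are transparent.
So A is grammatical.

A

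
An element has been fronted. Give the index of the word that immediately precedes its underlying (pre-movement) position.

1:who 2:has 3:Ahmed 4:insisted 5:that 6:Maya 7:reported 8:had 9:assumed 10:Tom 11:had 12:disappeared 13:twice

The displaced element is "who" (word 1).
It is linked across 2 clause boundaries (that → Ø).
It functions as the subject of "assumed", so the gap sits immediately after word 7 ("reported").
Base order: Ahmed has insisted that Maya reported that who had assumed Tom had disappeared twice.

7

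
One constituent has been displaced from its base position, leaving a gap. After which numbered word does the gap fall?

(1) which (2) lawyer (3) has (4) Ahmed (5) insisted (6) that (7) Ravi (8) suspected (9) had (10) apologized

The displaced element is "which lawyer" (word 2).
It is linked across 2 clause boundaries (that → Ø).
It functions as the subject of "apologized", so the gap sits immediately after word 8 ("suspected").
Base order: Ahmed has insisted that Ravi suspected which lawyer had apologized.

8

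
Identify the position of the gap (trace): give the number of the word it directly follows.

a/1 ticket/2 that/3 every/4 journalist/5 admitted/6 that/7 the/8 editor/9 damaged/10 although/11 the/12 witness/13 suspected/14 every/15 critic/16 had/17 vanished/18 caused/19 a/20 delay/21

10

The displaced element is "a ticket" (word 2).
It is linked across 1 clause boundary (that).
It functions as the direct object of "damaged", so the gap sits immediately after word 10 ("damaged").
Base order: Every journalist admitted that the editor damaged a ticket although the witness suspected every critic had vanished.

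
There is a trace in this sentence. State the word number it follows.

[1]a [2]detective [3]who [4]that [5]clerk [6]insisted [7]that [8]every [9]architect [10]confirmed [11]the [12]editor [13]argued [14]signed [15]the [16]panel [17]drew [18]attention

13

The displaced element is "a detective" (word 2).
It is linked across 3 clause boundaries (that → Ø → Ø).
It functions as the subject of "signed", so the gap sits immediately after word 13 ("argued").
Base order: That clerk insisted that every architect confirmed the editor argued a detective signed the panel.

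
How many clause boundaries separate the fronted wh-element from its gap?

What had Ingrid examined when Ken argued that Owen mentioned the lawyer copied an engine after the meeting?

"what" originates inside the matrix clause — no clause boundary is crossed.

0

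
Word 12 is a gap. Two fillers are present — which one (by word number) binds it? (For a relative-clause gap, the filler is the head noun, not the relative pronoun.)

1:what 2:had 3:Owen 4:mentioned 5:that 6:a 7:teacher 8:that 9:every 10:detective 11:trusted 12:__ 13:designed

7

The marked gap is inside the relative clause, the direct object of "trusted".
Its filler is the head noun "teacher" (via "that"), at word 7.
(The other dependency links word 1 to a gap after word 13.)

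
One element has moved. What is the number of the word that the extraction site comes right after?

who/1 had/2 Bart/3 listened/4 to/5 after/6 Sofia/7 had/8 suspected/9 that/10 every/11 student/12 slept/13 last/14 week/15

5

The displaced element is "who" (word 1).
It functions as the object of the preposition "to" of "listened", so the gap sits immediately after word 5 ("to").
Base order: Bart had listened to who after Sofia had suspected that every student slept last week.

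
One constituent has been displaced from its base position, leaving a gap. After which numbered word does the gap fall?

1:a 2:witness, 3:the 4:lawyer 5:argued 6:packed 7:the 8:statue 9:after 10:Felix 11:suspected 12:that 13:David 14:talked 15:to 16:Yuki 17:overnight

5

The displaced element is "a witness" (word 2).
It is linked across 1 clause boundary (Ø).
It functions as the subject of "packed", so the gap sits immediately after word 5 ("argued").
Base order: The lawyer argued that a witness packed the statue after Felix suspected that David talked to Yuki overnight.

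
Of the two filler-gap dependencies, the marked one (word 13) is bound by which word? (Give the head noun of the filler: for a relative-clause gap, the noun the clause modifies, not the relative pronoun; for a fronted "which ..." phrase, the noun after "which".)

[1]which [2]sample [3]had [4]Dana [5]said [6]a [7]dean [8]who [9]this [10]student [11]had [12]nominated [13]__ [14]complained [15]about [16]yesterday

7

The marked gap is inside the relative clause, the direct object of "nominated".
Its filler is the head noun "dean" (via "who"), at word 7.
(The other dependency links word 2 to a gap after word 15.)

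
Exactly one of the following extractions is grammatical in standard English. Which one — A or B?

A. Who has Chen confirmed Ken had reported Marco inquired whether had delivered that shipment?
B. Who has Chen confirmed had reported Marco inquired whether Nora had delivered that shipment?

B

In A, the wh-phrase is extracted from inside a wh-island (introduced by "whether"), which blocks movement.
In B, the extraction path crosses only that-complement boundaries, which are transparent.
So B is grammatical.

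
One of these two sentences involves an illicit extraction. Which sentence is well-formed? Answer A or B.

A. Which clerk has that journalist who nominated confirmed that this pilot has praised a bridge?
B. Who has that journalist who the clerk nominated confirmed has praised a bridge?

In A, the wh-phrase is extracted from inside a complex-NP island (relative clause) (introduced by "who"), which blocks movement.
In B, the extraction path crosses only that-complement boundaries, which are transparent.
So B is grammatical.

B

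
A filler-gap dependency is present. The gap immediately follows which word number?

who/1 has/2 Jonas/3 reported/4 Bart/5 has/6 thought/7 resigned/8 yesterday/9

7

The displaced element is "who" (word 1).
It is linked across 2 clause boundaries (Ø → Ø).
It functions as the subject of "resigned", so the gap sits immediately after word 7 ("thought").
Base order: Jonas has reported Bart has thought that who resigned yesterday.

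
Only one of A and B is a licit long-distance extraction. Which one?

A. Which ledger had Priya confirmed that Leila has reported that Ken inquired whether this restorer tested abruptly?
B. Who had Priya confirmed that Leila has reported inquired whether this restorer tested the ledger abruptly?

In A, the wh-phrase is extracted from inside a wh-island (introduced by "whether"), which blocks movement.
In B, the extraction path crosses only that-complement boundaries, which are transparent.
So B is grammatical.

B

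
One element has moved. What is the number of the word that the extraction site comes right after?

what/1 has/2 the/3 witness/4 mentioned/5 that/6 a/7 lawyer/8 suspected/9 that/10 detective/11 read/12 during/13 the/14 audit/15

12

The displaced element is "what" (word 1).
It is linked across 2 clause boundaries (that → Ø).
It functions as the direct object of "read", so the gap sits immediately after word 12 ("read").
Base order: The witness has mentioned that a lawyer suspected that detective read what during the audit.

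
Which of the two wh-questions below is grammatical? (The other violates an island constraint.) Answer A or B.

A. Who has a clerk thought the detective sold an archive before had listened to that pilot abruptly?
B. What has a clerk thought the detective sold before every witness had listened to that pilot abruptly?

B

In A, the wh-phrase is extracted from inside an adjunct island (introduced by "before"), which blocks movement.
In B, the extraction path crosses only that-complement boundaries, which are transparent.
So B is grammatical.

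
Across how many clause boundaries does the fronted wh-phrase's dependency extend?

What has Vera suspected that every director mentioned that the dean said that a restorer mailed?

3

"what" is extracted from the object of "mailed".
Boundaries crossed, outermost first: [that], [that], [that] — 3 in total.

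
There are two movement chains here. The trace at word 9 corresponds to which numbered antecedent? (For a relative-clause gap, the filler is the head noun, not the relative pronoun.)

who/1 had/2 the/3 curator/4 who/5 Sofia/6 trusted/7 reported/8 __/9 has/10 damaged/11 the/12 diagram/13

1

The marked gap is the subject of "damaged".
Its filler is the fronted wh-phrase "who", at word 1.
(The other dependency links word 4 to a gap after word 7.)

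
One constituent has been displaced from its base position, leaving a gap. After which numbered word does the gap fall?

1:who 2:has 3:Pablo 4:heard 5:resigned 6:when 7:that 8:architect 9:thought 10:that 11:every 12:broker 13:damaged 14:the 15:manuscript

The displaced element is "who" (word 1).
It is linked across 1 clause boundary (Ø).
It functions as the subject of "resigned", so the gap sits immediately after word 4 ("heard").
Base order: Pablo has heard that who resigned when that architect thought that every broker damaged the manuscript.

4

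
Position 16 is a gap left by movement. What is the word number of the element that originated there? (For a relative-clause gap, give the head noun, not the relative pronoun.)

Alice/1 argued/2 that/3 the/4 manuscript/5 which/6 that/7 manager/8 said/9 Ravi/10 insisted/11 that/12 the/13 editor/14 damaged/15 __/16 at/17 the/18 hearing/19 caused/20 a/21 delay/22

5

The gap at 16 is the object of "damaged", inside a relative clause.
The relative pronoun is "which" (word 6); it is bound by the head noun immediately before it.
Its filler is the head noun "manuscript", at word 5.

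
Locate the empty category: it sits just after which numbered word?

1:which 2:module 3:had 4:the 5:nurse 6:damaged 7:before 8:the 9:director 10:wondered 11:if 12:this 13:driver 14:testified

The displaced element is "which module" (word 2).
It functions as the direct object of "damaged", so the gap sits immediately after word 6 ("damaged").
Base order: The nurse had damaged which module before the director wondered if this driver testified.

6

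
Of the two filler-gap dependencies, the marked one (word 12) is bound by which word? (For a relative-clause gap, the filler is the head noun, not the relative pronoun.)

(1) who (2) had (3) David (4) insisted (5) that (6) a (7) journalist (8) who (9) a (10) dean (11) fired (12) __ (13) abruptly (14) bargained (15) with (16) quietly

The marked gap is inside the relative clause, the direct object of "fired".
Its filler is the head noun "journalist" (via "who"), at word 7.
(The other dependency links word 1 to a gap after word 15.)

7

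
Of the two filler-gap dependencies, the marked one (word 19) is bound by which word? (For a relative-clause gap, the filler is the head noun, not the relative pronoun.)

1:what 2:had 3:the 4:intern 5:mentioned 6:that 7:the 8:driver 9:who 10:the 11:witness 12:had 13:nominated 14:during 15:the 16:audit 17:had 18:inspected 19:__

1

The marked gap is the direct object of "inspected".
Its filler is the fronted wh-phrase "what", at word 1.
(The other dependency links word 8 to a gap after word 13.)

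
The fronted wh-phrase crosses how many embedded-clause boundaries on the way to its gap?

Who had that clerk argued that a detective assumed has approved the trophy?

2

"who" is extracted from the subject of "approved".
Boundaries crossed, outermost first: [that], [Ø] — 2 in total.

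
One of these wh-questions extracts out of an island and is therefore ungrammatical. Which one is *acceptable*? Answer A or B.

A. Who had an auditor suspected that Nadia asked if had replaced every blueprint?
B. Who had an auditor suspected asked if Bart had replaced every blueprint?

In A, the wh-phrase is extracted from inside a wh-island (introduced by "if"), which blocks movement.
In B, the extraction path crosses only that-complement boundaries, which are transparent.
So B is grammatical.

B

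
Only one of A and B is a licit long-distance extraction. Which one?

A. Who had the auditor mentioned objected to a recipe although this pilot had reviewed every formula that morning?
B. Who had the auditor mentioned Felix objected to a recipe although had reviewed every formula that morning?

A

In B, the wh-phrase is extracted from inside an adjunct island (introduced by "although"), which blocks movement.
In A, the extraction path crosses only that-complement boundaries, which are transparent.
So A is grammatical.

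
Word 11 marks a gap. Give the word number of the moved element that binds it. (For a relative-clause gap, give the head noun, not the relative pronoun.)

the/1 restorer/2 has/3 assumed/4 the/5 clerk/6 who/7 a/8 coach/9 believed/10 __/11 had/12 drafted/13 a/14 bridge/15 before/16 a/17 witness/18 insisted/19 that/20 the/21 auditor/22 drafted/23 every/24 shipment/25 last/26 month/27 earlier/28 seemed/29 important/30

The gap at 11 is the subject of "drafted", inside a relative clause.
The relative pronoun is "who" (word 7); it is bound by the head noun immediately before it.
Its filler is the head noun "clerk", at word 6.

6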